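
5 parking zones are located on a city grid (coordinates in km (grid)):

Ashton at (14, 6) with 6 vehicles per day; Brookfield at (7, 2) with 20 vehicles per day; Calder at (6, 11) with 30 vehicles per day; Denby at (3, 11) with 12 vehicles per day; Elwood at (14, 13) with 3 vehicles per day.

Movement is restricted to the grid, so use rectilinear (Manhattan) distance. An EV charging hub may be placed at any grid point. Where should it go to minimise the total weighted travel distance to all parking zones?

(6, 11)

Manhattan distance separates: Σwᵢ(|x−xᵢ|+|y−yᵢ|) = Σwᵢ|x−xᵢ| + Σwᵢ|y−yᵢ|, so x and y are optimised independently as 1-D weighted medians.
Total weight W = 71; half = 35.5.
x-coordinate, sorted with cumulative weight:
  x=3 (Denby, w=12) cum 12
  x=6 (Calder, w=30) cum 42  ← median
  x=7 (Brookfield, w=20) cum 62
  x=14 (Ashton, w=6) cum 68
  x=14 (Elwood, w=3) cum 71
⇒ x* = 6
y-coordinate, sorted with cumulative weight:
  y=2 (Brookfield, w=20) cum 20
  y=6 (Ashton, w=6) cum 26
  y=11 (Calder, w=30) cum 56  ← median
  y=11 (Denby, w=12) cum 68
  y=13 (Elwood, w=3) cum 71
⇒ y* = 11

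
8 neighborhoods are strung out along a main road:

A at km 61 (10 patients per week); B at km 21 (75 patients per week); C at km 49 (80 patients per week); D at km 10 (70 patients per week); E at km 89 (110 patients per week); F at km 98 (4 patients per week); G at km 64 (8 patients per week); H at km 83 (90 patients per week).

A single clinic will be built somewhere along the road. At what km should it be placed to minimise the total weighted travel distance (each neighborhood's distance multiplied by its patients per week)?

x = 49

For a sum of weighted absolute distances on a line, the optimum is the weighted median (not the mean). Total weight W = 447; half-weight = 223.5.
Sort by position and accumulate weight:
  km 10 (D, w=70) → cum 70
  km 21 (B, w=75) → cum 145
  km 49 (C, w=80) → cum 225  ≥ 223.5 → median here
  km 61 (A, w=10) → cum 235
  km 64 (G, w=8) → cum 243
  km 83 (H, w=90) → cum 333
  km 89 (E, w=110) → cum 443
  km 98 (F, w=4) → cum 447
Optimal location: km 49.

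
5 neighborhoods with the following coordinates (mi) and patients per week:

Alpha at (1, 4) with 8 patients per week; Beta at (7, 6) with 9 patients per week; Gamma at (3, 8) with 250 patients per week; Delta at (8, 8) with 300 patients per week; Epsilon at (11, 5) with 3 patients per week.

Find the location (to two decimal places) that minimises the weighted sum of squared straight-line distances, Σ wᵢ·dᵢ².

(5.71, 7.90)

The minimiser of Σwᵢ‖p−pᵢ‖² is the weighted centroid p* = (Σwᵢpᵢ)/(Σwᵢ).
Σwᵢ = 570.
Σwᵢxᵢ = 8·1 + 9·7 + 250·3 + 300·8 + 3·11 = 3254.
Σwᵢyᵢ = 8·4 + 9·6 + 250·8 + 300·8 + 3·5 = 4501.
x* = 3254/570 = 5.71, y* = 4501/570 = 7.90.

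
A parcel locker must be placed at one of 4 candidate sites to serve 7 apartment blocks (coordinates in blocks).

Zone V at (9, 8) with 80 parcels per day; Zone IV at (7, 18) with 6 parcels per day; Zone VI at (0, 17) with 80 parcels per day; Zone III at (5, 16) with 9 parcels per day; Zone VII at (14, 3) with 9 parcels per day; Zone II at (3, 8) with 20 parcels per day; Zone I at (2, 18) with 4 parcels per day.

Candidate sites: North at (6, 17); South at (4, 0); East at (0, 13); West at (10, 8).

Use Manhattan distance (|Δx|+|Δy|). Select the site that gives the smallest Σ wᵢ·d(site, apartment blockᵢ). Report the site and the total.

Total weighted distance at each candidate:
  North (6, 17): total = 1928
  South (4, 0): total = 3376
  East (0, 13): total = 1988
  West (10, 8): total = 2088
Minimum is at North with total 1928 blocks.

North, total 1928 blocks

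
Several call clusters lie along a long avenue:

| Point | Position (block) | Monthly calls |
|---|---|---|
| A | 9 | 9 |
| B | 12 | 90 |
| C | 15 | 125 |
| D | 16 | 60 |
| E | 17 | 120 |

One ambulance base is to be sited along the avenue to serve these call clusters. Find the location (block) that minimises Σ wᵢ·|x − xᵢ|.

x = 15

For a sum of weighted absolute distances on a line, the optimum is the weighted median (not the mean). Total weight W = 404; half-weight = 202.
Sort by position and accumulate weight:
  block 9 (A, w=9) → cum 9
  block 12 (B, w=90) → cum 99
  block 15 (C, w=125) → cum 224  ≥ 202 → median here
  block 16 (D, w=60) → cum 284
  block 17 (E, w=120) → cum 404
Optimal location: block 15.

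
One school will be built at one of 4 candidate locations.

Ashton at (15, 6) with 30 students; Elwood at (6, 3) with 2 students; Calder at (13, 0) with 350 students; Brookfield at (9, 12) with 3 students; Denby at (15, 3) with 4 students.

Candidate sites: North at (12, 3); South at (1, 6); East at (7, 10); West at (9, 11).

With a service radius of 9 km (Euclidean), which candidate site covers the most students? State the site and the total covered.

North, covering 386

Coverage radius r = 9 km; a point is covered iff (Δx)²+(Δy)² ≤ 9² = 81.
  North (12, 3): covers {Ashton, Elwood, Calder, Denby} → 386
  South (1, 6): covers {Elwood} → 2
  East (7, 10): covers {Ashton, Elwood, Brookfield} → 35
  West (9, 11): covers {Ashton, Elwood, Brookfield} → 35
Maximum coverage at North: 386 students.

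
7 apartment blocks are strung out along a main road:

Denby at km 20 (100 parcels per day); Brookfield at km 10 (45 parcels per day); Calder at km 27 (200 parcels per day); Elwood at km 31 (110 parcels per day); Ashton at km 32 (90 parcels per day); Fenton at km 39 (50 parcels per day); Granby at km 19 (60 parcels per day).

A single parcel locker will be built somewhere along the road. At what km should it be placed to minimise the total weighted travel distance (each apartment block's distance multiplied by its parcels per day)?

For a sum of weighted absolute distances on a line, the optimum is the weighted median (not the mean). Total weight W = 655; half-weight = 327.5.
Sort by position and accumulate weight:
  km 10 (Brookfield, w=45) → cum 45
  km 19 (Granby, w=60) → cum 105
  km 20 (Denby, w=100) → cum 205
  km 27 (Calder, w=200) → cum 405  ≥ 327.5 → median here
  km 31 (Elwood, w=110) → cum 515
  km 32 (Ashton, w=90) → cum 605
  km 39 (Fenton, w=50) → cum 655
Optimal location: km 27.

x = 27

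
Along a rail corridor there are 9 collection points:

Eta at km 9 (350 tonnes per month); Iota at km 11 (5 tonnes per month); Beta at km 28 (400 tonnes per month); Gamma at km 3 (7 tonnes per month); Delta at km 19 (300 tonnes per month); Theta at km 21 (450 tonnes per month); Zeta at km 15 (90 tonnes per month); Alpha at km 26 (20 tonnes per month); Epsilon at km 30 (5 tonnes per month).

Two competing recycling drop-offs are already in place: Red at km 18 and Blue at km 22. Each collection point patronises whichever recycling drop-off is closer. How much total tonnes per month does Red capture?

The indifferent point is the midpoint (18+22)/2 = 20; collection points left of it (closer to Red at 18) go to Red, those right go to Blue.
  Gamma at 3 (w=7) → Red
  Eta at 9 (w=350) → Red
  Iota at 11 (w=5) → Red
  Zeta at 15 (w=90) → Red
  Delta at 19 (w=300) → Red
  Theta at 21 (w=450) → Blue
  Alpha at 26 (w=20) → Blue
  Beta at 28 (w=400) → Blue
  Epsilon at 30 (w=5) → Blue
Red captures 752; Blue captures 875.

752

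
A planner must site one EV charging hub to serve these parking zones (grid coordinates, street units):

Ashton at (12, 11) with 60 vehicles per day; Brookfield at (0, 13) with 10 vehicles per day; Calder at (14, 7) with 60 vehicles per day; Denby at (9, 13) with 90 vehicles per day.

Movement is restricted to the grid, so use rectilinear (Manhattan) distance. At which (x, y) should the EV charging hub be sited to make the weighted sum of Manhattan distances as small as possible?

Manhattan distance separates: Σwᵢ(|x−xᵢ|+|y−yᵢ|) = Σwᵢ|x−xᵢ| + Σwᵢ|y−yᵢ|, so x and y are optimised independently as 1-D weighted medians.
Total weight W = 220; half = 110.
x-coordinate, sorted with cumulative weight:
  x=0 (Brookfield, w=10) cum 10
  x=9 (Denby, w=90) cum 100
  x=12 (Ashton, w=60) cum 160  ← median
  x=14 (Calder, w=60) cum 220
⇒ x* = 12
y-coordinate, sorted with cumulative weight:
  y=7 (Calder, w=60) cum 60
  y=11 (Ashton, w=60) cum 120  ← median
  y=13 (Brookfield, w=10) cum 130
  y=13 (Denby, w=90) cum 220
⇒ y* = 11

(12, 11)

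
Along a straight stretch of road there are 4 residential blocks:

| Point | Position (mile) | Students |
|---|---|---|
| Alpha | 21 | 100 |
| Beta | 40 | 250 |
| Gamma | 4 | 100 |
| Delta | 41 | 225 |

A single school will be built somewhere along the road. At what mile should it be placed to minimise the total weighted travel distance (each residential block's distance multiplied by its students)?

For a sum of weighted absolute distances on a line, the optimum is the weighted median (not the mean). Total weight W = 675; half-weight = 337.5.
Sort by position and accumulate weight:
  mile 4 (Gamma, w=100) → cum 100
  mile 21 (Alpha, w=100) → cum 200
  mile 40 (Beta, w=250) → cum 450  ≥ 337.5 → median here
  mile 41 (Delta, w=225) → cum 675
Optimal location: mile 40.

x = 40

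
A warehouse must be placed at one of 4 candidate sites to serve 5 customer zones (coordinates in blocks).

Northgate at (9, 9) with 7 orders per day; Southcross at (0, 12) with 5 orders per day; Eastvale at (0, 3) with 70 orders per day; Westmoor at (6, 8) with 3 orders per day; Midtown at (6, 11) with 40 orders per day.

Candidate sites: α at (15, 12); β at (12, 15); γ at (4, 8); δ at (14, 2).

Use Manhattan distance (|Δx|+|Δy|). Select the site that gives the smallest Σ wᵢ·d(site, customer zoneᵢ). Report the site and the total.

γ, total 918 blocks

Total weighted distance at each candidate:
  α (15, 12): total = 2257
  β (12, 15): total = 2257
  γ (4, 8): total = 918
  δ (14, 2): total = 1976
Minimum is at γ with total 918 blocks.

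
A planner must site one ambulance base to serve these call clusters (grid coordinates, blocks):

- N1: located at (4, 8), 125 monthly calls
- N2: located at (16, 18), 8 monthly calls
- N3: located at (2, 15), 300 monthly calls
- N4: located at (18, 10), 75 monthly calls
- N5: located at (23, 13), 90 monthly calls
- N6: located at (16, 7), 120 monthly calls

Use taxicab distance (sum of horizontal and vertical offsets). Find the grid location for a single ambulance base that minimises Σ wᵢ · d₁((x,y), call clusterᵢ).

Manhattan distance separates: Σwᵢ(|x−xᵢ|+|y−yᵢ|) = Σwᵢ|x−xᵢ| + Σwᵢ|y−yᵢ|, so x and y are optimised independently as 1-D weighted medians.
Total weight W = 718; half = 359.
x-coordinate, sorted with cumulative weight:
  x=2 (N3, w=300) cum 300
  x=4 (N1, w=125) cum 425  ← median
  x=16 (N2, w=8) cum 433
  x=16 (N6, w=120) cum 553
  x=18 (N4, w=75) cum 628
  x=23 (N5, w=90) cum 718
⇒ x* = 4
y-coordinate, sorted with cumulative weight:
  y=7 (N6, w=120) cum 120
  y=8 (N1, w=125) cum 245
  y=10 (N4, w=75) cum 320
  y=13 (N5, w=90) cum 410  ← median
  y=15 (N3, w=300) cum 710
  y=18 (N2, w=8) cum 718
⇒ y* = 13

(4, 13)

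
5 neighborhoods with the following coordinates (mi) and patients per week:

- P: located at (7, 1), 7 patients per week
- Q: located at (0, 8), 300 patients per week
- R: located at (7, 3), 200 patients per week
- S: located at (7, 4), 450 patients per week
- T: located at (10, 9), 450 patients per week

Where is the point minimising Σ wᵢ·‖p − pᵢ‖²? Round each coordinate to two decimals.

(6.47, 6.29)

The minimiser of Σwᵢ‖p−pᵢ‖² is the weighted centroid p* = (Σwᵢpᵢ)/(Σwᵢ).
Σwᵢ = 1407.
Σwᵢxᵢ = 7·7 + 300·0 + 200·7 + 450·7 + 450·10 = 9099.
Σwᵢyᵢ = 7·1 + 300·8 + 200·3 + 450·4 + 450·9 = 8857.
x* = 9099/1407 = 6.47, y* = 8857/1407 = 6.29.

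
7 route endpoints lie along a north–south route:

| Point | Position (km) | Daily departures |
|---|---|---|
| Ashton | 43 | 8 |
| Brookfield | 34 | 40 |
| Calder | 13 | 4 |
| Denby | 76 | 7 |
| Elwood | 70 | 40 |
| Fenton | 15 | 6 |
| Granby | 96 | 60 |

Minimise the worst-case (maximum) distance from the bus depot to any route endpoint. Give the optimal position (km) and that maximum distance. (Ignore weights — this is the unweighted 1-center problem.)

location 54.5, max distance 41.5

The 1-center on a line is the midpoint of the two extreme points: leftmost at 13, rightmost at 96.
Optimal location = (13 + 96)/2 = 54.5; maximum distance = (96 − 13)/2 = 41.5.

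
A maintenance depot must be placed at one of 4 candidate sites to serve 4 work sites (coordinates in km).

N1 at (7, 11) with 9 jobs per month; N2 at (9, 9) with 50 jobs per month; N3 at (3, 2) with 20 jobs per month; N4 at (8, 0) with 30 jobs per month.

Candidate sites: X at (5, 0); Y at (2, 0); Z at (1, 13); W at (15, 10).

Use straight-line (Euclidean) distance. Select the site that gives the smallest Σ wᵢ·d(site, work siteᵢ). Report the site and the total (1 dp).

Total weighted distance at each candidate:
  X (5, 0): total = 739.6
  Y (2, 0): total = 903.6
  Z (1, 13): total = 1170.7
  W (15, 10): total = 1031.3
Minimum is at X with total 739.6 km.

X, total 739.6 km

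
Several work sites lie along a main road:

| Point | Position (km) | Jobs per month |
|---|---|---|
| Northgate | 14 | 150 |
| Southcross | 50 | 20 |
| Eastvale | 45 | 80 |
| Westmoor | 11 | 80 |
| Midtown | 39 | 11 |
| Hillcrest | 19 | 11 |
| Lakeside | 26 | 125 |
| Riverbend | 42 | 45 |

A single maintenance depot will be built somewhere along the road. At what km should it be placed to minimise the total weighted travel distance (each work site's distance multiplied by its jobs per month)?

For a sum of weighted absolute distances on a line, the optimum is the weighted median (not the mean). Total weight W = 522; half-weight = 261.
Sort by position and accumulate weight:
  km 11 (Westmoor, w=80) → cum 80
  km 14 (Northgate, w=150) → cum 230
  km 19 (Hillcrest, w=11) → cum 241
  km 26 (Lakeside, w=125) → cum 366  ≥ 261 → median here
  km 39 (Midtown, w=11) → cum 377
  km 42 (Riverbend, w=45) → cum 422
  km 45 (Eastvale, w=80) → cum 502
  km 50 (Southcross, w=20) → cum 522
Optimal location: km 26.

x = 26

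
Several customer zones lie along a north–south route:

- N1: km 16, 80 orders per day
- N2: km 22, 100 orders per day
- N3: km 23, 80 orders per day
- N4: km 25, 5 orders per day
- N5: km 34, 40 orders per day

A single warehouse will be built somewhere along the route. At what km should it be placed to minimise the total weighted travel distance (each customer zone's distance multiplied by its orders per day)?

For a sum of weighted absolute distances on a line, the optimum is the weighted median (not the mean). Total weight W = 305; half-weight = 152.5.
Sort by position and accumulate weight:
  km 16 (N1, w=80) → cum 80
  km 22 (N2, w=100) → cum 180  ≥ 152.5 → median here
  km 23 (N3, w=80) → cum 260
  km 25 (N4, w=5) → cum 265
  km 34 (N5, w=40) → cum 305
Optimal location: km 22.

x = 22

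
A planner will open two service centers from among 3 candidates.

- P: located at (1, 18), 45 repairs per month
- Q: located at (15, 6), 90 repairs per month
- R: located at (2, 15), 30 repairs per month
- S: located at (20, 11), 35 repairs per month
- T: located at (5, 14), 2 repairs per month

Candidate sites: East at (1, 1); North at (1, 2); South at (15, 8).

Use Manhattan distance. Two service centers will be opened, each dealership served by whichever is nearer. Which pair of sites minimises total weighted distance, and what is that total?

Evaluate every pair (each demand assigned to the nearer of the two):
  {North, South}: total = 1632
  {East, South}: total = 1707
  {East, North}: total = 3772
Best pair: {North, South} with total 1632.

{North, South}, total 1632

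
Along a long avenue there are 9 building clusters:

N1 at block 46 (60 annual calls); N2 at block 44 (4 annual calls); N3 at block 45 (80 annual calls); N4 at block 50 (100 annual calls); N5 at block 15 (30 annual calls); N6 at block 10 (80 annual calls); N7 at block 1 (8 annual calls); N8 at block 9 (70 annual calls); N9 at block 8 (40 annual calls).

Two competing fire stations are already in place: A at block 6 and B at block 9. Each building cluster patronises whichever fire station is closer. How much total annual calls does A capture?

8

The indifferent point is the midpoint (6+9)/2 = 7.5; building clusters left of it (closer to A at 6) go to A, those right go to B.
  N7 at 1 (w=8) → A
  N9 at 8 (w=40) → B
  N8 at 9 (w=70) → B
  N6 at 10 (w=80) → B
  N5 at 15 (w=30) → B
  N2 at 44 (w=4) → B
  N3 at 45 (w=80) → B
  N1 at 46 (w=60) → B
  N4 at 50 (w=100) → B
A captures 8; B captures 464.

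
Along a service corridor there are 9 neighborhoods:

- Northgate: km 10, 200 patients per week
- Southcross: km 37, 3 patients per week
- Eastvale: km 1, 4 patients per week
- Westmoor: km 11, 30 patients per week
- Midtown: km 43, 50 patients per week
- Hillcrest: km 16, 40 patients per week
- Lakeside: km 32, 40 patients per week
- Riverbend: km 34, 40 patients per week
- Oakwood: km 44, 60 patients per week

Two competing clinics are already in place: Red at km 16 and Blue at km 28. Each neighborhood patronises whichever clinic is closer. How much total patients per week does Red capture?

The indifferent point is the midpoint (16+28)/2 = 22; neighborhoods left of it (closer to Red at 16) go to Red, those right go to Blue.
  Eastvale at 1 (w=4) → Red
  Northgate at 10 (w=200) → Red
  Westmoor at 11 (w=30) → Red
  Hillcrest at 16 (w=40) → Red
  Lakeside at 32 (w=40) → Blue
  Riverbend at 34 (w=40) → Blue
  Southcross at 37 (w=3) → Blue
  Midtown at 43 (w=50) → Blue
  Oakwood at 44 (w=60) → Blue
Red captures 274; Blue captures 193.

274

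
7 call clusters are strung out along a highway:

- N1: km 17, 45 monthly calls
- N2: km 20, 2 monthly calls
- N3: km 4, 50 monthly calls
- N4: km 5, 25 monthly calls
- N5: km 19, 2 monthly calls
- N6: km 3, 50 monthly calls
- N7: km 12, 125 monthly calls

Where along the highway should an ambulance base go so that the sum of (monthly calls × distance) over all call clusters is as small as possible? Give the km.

For a sum of weighted absolute distances on a line, the optimum is the weighted median (not the mean). Total weight W = 299; half-weight = 149.5.
Sort by position and accumulate weight:
  km 3 (N6, w=50) → cum 50
  km 4 (N3, w=50) → cum 100
  km 5 (N4, w=25) → cum 125
  km 12 (N7, w=125) → cum 250  ≥ 149.5 → median here
  km 17 (N1, w=45) → cum 295
  km 19 (N5, w=2) → cum 297
  km 20 (N2, w=2) → cum 299
Optimal location: km 12.

x = 12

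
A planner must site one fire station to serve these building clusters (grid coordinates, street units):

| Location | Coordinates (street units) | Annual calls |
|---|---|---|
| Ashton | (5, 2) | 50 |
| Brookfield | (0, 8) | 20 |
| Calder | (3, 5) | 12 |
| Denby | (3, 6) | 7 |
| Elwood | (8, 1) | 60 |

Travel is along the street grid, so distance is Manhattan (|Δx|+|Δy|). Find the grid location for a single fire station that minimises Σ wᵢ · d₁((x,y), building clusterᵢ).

Manhattan distance separates: Σwᵢ(|x−xᵢ|+|y−yᵢ|) = Σwᵢ|x−xᵢ| + Σwᵢ|y−yᵢ|, so x and y are optimised independently as 1-D weighted medians.
Total weight W = 149; half = 74.5.
x-coordinate, sorted with cumulative weight:
  x=0 (Brookfield, w=20) cum 20
  x=3 (Calder, w=12) cum 32
  x=3 (Denby, w=7) cum 39
  x=5 (Ashton, w=50) cum 89  ← median
  x=8 (Elwood, w=60) cum 149
⇒ x* = 5
y-coordinate, sorted with cumulative weight:
  y=1 (Elwood, w=60) cum 60
  y=2 (Ashton, w=50) cum 110  ← median
  y=5 (Calder, w=12) cum 122
  y=6 (Denby, w=7) cum 129
  y=8 (Brookfield, w=20) cum 149
⇒ y* = 2

(5, 2)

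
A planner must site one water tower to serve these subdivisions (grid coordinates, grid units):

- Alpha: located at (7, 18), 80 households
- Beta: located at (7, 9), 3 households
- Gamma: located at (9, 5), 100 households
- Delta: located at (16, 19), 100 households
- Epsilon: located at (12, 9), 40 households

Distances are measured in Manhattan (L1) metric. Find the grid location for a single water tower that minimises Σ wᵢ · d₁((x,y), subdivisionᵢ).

(9, 18)

Manhattan distance separates: Σwᵢ(|x−xᵢ|+|y−yᵢ|) = Σwᵢ|x−xᵢ| + Σwᵢ|y−yᵢ|, so x and y are optimised independently as 1-D weighted medians.
Total weight W = 323; half = 161.5.
x-coordinate, sorted with cumulative weight:
  x=7 (Alpha, w=80) cum 80
  x=7 (Beta, w=3) cum 83
  x=9 (Gamma, w=100) cum 183  ← median
  x=12 (Epsilon, w=40) cum 223
  x=16 (Delta, w=100) cum 323
⇒ x* = 9
y-coordinate, sorted with cumulative weight:
  y=5 (Gamma, w=100) cum 100
  y=9 (Beta, w=3) cum 103
  y=9 (Epsilon, w=40) cum 143
  y=18 (Alpha, w=80) cum 223  ← median
  y=19 (Delta, w=100) cum 323
⇒ y* = 18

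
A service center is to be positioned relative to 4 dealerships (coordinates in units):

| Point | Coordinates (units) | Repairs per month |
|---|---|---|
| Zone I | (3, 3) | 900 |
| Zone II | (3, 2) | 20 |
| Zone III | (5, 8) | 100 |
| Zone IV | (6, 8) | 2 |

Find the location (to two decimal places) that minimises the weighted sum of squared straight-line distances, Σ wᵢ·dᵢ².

The minimiser of Σwᵢ‖p−pᵢ‖² is the weighted centroid p* = (Σwᵢpᵢ)/(Σwᵢ).
Σwᵢ = 1022.
Σwᵢxᵢ = 900·3 + 20·3 + 100·5 + 2·6 = 3272.
Σwᵢyᵢ = 900·3 + 20·2 + 100·8 + 2·8 = 3556.
x* = 3272/1022 = 3.20, y* = 3556/1022 = 3.48.

(3.20, 3.48)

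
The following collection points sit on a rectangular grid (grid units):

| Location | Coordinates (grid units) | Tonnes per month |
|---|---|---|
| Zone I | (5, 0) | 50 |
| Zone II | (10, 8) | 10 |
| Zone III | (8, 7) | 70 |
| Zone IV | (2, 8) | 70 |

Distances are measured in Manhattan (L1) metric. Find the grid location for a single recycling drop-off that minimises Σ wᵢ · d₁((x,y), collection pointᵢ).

(5, 7)

Manhattan distance separates: Σwᵢ(|x−xᵢ|+|y−yᵢ|) = Σwᵢ|x−xᵢ| + Σwᵢ|y−yᵢ|, so x and y are optimised independently as 1-D weighted medians.
Total weight W = 200; half = 100.
x-coordinate, sorted with cumulative weight:
  x=2 (Zone IV, w=70) cum 70
  x=5 (Zone I, w=50) cum 120  ← median
  x=8 (Zone III, w=70) cum 190
  x=10 (Zone II, w=10) cum 200
⇒ x* = 5
y-coordinate, sorted with cumulative weight:
  y=0 (Zone I, w=50) cum 50
  y=7 (Zone III, w=70) cum 120  ← median
  y=8 (Zone II, w=10) cum 130
  y=8 (Zone IV, w=70) cum 200
⇒ y* = 7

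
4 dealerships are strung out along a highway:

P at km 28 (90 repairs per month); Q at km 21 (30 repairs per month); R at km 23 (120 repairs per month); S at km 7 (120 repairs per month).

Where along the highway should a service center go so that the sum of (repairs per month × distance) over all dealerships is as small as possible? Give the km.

x = 23

For a sum of weighted absolute distances on a line, the optimum is the weighted median (not the mean). Total weight W = 360; half-weight = 180.
Sort by position and accumulate weight:
  km 7 (S, w=120) → cum 120
  km 21 (Q, w=30) → cum 150
  km 23 (R, w=120) → cum 270  ≥ 180 → median here
  km 28 (P, w=90) → cum 360
Optimal location: km 23.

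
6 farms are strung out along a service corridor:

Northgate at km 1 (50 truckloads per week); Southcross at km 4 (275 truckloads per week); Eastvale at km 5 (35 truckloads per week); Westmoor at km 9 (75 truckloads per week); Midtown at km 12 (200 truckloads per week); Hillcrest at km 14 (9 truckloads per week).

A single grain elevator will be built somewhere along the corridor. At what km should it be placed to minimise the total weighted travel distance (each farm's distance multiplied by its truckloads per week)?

For a sum of weighted absolute distances on a line, the optimum is the weighted median (not the mean). Total weight W = 644; half-weight = 322.
Sort by position and accumulate weight:
  km 1 (Northgate, w=50) → cum 50
  km 4 (Southcross, w=275) → cum 325  ≥ 322 → median here
  km 5 (Eastvale, w=35) → cum 360
  km 9 (Westmoor, w=75) → cum 435
  km 12 (Midtown, w=200) → cum 635
  km 14 (Hillcrest, w=9) → cum 644
Optimal location: km 4.

x = 4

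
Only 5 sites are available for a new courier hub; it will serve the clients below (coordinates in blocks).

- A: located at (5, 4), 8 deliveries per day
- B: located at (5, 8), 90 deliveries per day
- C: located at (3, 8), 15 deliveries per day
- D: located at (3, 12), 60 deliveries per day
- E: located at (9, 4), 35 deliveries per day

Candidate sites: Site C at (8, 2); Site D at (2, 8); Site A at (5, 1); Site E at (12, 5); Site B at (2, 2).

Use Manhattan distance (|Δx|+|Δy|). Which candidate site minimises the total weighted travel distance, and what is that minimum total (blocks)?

Site D, total 1026 blocks

Total weighted distance at each candidate:
  Site C (8, 2): total = 2020
  Site D (2, 8): total = 1026
  Site A (5, 1): total = 1814
  Site E (12, 5): total = 2244
  Site B (2, 2): total = 1930
Minimum is at Site D with total 1026 blocks.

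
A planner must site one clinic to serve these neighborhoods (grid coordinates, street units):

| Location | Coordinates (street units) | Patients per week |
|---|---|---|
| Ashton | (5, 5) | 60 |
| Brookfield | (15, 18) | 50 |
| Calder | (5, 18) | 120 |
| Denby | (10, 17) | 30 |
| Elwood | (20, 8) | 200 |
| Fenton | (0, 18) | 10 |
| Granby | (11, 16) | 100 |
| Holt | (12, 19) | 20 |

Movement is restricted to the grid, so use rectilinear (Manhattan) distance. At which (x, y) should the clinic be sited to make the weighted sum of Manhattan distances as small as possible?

(11, 16)

Manhattan distance separates: Σwᵢ(|x−xᵢ|+|y−yᵢ|) = Σwᵢ|x−xᵢ| + Σwᵢ|y−yᵢ|, so x and y are optimised independently as 1-D weighted medians.
Total weight W = 590; half = 295.
x-coordinate, sorted with cumulative weight:
  x=0 (Fenton, w=10) cum 10
  x=5 (Ashton, w=60) cum 70
  x=5 (Calder, w=120) cum 190
  x=10 (Denby, w=30) cum 220
  x=11 (Granby, w=100) cum 320  ← median
  x=12 (Holt, w=20) cum 340
  x=15 (Brookfield, w=50) cum 390
  x=20 (Elwood, w=200) cum 590
⇒ x* = 11
y-coordinate, sorted with cumulative weight:
  y=5 (Ashton, w=60) cum 60
  y=8 (Elwood, w=200) cum 260
  y=16 (Granby, w=100) cum 360  ← median
  y=17 (Denby, w=30) cum 390
  y=18 (Brookfield, w=50) cum 440
  y=18 (Calder, w=120) cum 560
  y=18 (Fenton, w=10) cum 570
  y=19 (Holt, w=20) cum 590
⇒ y* = 16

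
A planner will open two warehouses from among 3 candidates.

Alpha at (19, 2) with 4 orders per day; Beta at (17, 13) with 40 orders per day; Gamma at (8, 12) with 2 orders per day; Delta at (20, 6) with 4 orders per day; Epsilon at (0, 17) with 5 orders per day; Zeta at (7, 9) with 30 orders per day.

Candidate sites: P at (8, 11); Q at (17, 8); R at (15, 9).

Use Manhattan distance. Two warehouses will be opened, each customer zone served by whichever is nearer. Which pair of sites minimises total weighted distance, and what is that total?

{P, Q}, total 414

Evaluate every pair (each demand assigned to the nearer of the two):
  {P, Q}: total = 414
  {P, R}: total = 478
  {Q, R}: total = 627
Best pair: {P, Q} with total 414.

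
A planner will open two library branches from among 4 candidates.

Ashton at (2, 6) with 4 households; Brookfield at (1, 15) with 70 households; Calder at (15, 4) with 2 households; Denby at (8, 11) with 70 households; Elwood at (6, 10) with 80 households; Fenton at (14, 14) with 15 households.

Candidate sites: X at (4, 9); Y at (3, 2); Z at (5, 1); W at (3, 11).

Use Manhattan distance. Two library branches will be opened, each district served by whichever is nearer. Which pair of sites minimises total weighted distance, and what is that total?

Evaluate every pair (each demand assigned to the nearer of the two):
  {X, W}: total = 1272
  {Y, W}: total = 1348
  {Z, W}: total = 1350
  {X, Z}: total = 1561
  {X, Y}: total = 1563
  {Y, Z}: total = 3136
Best pair: {X, W} with total 1272.

{X, W}, total 1272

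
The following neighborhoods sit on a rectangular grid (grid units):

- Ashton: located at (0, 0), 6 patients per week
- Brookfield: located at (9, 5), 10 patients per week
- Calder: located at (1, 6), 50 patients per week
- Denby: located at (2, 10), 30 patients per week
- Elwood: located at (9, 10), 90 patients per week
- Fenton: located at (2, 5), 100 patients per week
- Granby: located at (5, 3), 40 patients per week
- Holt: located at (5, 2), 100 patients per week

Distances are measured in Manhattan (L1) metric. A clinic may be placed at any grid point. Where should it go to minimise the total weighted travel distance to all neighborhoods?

Manhattan distance separates: Σwᵢ(|x−xᵢ|+|y−yᵢ|) = Σwᵢ|x−xᵢ| + Σwᵢ|y−yᵢ|, so x and y are optimised independently as 1-D weighted medians.
Total weight W = 426; half = 213.
x-coordinate, sorted with cumulative weight:
  x=0 (Ashton, w=6) cum 6
  x=1 (Calder, w=50) cum 56
  x=2 (Denby, w=30) cum 86
  x=2 (Fenton, w=100) cum 186
  x=5 (Granby, w=40) cum 226  ← median
  x=5 (Holt, w=100) cum 326
  x=9 (Brookfield, w=10) cum 336
  x=9 (Elwood, w=90) cum 426
⇒ x* = 5
y-coordinate, sorted with cumulative weight:
  y=0 (Ashton, w=6) cum 6
  y=2 (Holt, w=100) cum 106
  y=3 (Granby, w=40) cum 146
  y=5 (Brookfield, w=10) cum 156
  y=5 (Fenton, w=100) cum 256  ← median
  y=6 (Calder, w=50) cum 306
  y=10 (Denby, w=30) cum 336
  y=10 (Elwood, w=90) cum 426
⇒ y* = 5

(5, 5)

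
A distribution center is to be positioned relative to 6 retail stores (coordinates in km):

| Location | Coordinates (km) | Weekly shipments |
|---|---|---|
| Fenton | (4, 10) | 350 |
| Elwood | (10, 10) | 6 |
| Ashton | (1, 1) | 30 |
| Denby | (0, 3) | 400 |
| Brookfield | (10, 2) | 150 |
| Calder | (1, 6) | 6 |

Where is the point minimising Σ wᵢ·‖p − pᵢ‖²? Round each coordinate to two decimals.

The minimiser of Σwᵢ‖p−pᵢ‖² is the weighted centroid p* = (Σwᵢpᵢ)/(Σwᵢ).
Σwᵢ = 942.
Σwᵢxᵢ = 350·4 + 6·10 + 30·1 + 400·0 + 150·10 + 6·1 = 2996.
Σwᵢyᵢ = 350·10 + 6·10 + 30·1 + 400·3 + 150·2 + 6·6 = 5126.
x* = 2996/942 = 3.18, y* = 5126/942 = 5.44.

(3.18, 5.44)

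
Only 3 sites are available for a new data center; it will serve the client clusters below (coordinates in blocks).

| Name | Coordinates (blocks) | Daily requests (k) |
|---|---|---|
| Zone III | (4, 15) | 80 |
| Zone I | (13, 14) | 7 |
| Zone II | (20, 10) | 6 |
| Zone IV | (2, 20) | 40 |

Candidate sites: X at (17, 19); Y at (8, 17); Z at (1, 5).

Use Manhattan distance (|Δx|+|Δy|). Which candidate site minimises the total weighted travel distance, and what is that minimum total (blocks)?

Y, total 1010 blocks

Total weighted distance at each candidate:
  X (17, 19): total = 2135
  Y (8, 17): total = 1010
  Z (1, 5): total = 1971
Minimum is at Y with total 1010 blocks.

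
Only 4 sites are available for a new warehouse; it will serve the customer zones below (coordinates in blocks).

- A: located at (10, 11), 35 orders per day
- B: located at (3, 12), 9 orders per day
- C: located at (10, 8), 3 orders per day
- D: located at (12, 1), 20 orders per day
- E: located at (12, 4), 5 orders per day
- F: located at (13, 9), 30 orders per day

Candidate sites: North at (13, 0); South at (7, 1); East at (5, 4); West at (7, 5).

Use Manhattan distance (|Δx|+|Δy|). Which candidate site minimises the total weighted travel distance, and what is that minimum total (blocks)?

West, total 942 blocks

Total weighted distance at each candidate:
  North (13, 0): total = 1056
  South (7, 1): total = 1180
  East (5, 4): total = 1162
  West (7, 5): total = 942
Minimum is at West with total 942 blocks.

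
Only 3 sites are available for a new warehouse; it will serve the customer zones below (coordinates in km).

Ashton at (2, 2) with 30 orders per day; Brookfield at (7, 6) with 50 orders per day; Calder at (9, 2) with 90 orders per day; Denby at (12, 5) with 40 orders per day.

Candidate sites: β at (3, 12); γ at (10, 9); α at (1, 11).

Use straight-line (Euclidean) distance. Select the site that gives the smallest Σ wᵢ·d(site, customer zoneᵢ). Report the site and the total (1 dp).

Total weighted distance at each candidate:
  β (3, 12): total = 2167.7
  γ (10, 9): total = 1346.3
  α (1, 11): total = 2247.1
Minimum is at γ with total 1346.3 km.

γ, total 1346.3 km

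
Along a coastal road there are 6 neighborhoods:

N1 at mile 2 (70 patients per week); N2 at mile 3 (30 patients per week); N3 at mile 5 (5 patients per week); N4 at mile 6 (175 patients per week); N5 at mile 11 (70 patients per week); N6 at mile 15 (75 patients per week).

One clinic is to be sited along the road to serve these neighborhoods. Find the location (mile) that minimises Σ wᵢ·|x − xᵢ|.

x = 6

For a sum of weighted absolute distances on a line, the optimum is the weighted median (not the mean). Total weight W = 425; half-weight = 212.5.
Sort by position and accumulate weight:
  mile 2 (N1, w=70) → cum 70
  mile 3 (N2, w=30) → cum 100
  mile 5 (N3, w=5) → cum 105
  mile 6 (N4, w=175) → cum 280  ≥ 212.5 → median here
  mile 11 (N5, w=70) → cum 350
  mile 15 (N6, w=75) → cum 425
Optimal location: mile 6.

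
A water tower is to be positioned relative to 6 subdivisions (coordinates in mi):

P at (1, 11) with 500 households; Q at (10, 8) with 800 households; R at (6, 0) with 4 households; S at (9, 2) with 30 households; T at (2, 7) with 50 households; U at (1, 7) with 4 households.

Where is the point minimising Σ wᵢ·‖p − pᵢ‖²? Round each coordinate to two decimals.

The minimiser of Σwᵢ‖p−pᵢ‖² is the weighted centroid p* = (Σwᵢpᵢ)/(Σwᵢ).
Σwᵢ = 1388.
Σwᵢxᵢ = 500·1 + 800·10 + 4·6 + 30·9 + 50·2 + 4·1 = 8898.
Σwᵢyᵢ = 500·11 + 800·8 + 4·0 + 30·2 + 50·7 + 4·7 = 12338.
x* = 8898/1388 = 6.41, y* = 12338/1388 = 8.89.

(6.41, 8.89)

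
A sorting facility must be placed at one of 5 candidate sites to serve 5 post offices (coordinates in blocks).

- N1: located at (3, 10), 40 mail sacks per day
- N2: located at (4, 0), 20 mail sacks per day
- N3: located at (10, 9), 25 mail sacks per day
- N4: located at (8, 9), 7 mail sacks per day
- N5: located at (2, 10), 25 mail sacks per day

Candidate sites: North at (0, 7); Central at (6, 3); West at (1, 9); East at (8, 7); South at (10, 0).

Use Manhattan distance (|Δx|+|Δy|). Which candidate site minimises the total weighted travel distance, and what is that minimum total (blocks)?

Total weighted distance at each candidate:
  North (0, 7): total = 955
  Central (6, 3): total = 1081
  West (1, 9): total = 684
  East (8, 7): total = 879
  South (10, 0): total = 1552
Minimum is at West with total 684 blocks.

West, total 684 blocks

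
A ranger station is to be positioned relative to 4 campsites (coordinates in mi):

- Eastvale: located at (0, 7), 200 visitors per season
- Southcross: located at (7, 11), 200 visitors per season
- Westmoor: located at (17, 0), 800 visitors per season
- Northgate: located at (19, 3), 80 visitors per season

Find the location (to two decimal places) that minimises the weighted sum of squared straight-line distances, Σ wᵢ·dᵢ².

The minimiser of Σwᵢ‖p−pᵢ‖² is the weighted centroid p* = (Σwᵢpᵢ)/(Σwᵢ).
Σwᵢ = 1280.
Σwᵢxᵢ = 200·0 + 200·7 + 800·17 + 80·19 = 16520.
Σwᵢyᵢ = 200·7 + 200·11 + 800·0 + 80·3 = 3840.
x* = 16520/1280 = 12.91, y* = 3840/1280 = 3.00.

(12.91, 3.00)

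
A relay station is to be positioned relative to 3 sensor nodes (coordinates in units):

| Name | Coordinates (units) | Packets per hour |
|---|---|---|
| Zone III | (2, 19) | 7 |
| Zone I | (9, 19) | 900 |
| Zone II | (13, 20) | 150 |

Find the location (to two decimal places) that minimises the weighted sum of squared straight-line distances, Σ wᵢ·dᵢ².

(9.52, 19.14)

The minimiser of Σwᵢ‖p−pᵢ‖² is the weighted centroid p* = (Σwᵢpᵢ)/(Σwᵢ).
Σwᵢ = 1057.
Σwᵢxᵢ = 7·2 + 900·9 + 150·13 = 10064.
Σwᵢyᵢ = 7·19 + 900·19 + 150·20 = 20233.
x* = 10064/1057 = 9.52, y* = 20233/1057 = 19.14.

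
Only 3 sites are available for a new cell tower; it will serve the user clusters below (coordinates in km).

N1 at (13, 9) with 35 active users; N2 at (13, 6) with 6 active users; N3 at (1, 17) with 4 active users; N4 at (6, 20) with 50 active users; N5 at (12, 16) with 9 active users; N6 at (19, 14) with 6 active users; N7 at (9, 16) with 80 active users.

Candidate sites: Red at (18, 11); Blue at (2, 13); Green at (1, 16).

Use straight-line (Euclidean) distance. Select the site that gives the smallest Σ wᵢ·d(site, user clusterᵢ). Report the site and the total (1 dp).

Total weighted distance at each candidate:
  Red (18, 11): total = 1965.9
  Blue (2, 13): total = 1712.9
  Green (1, 16): total = 1751.8
Minimum is at Blue with total 1712.9 km.

Blue, total 1712.9 km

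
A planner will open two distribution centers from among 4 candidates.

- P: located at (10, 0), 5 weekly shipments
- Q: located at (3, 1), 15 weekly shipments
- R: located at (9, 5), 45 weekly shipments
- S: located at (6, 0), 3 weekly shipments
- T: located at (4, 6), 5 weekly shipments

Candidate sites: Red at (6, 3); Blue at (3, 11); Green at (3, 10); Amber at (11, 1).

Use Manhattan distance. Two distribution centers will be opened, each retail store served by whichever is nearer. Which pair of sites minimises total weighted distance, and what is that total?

Evaluate every pair (each demand assigned to the nearer of the two):
  {Red, Amber}: total = 344
  {Red, Blue}: total = 369
  {Red, Green}: total = 369
  {Green, Amber}: total = 443
  {Blue, Amber}: total = 448
  {Blue, Green}: total = 779
Best pair: {Red, Amber} with total 344.

{Red, Amber}, total 344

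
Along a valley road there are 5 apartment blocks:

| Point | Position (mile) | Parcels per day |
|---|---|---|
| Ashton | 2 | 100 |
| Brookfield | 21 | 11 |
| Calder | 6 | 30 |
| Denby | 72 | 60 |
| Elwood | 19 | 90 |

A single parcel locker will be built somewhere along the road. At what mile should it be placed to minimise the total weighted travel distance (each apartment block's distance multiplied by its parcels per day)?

For a sum of weighted absolute distances on a line, the optimum is the weighted median (not the mean). Total weight W = 291; half-weight = 145.5.
Sort by position and accumulate weight:
  mile 2 (Ashton, w=100) → cum 100
  mile 6 (Calder, w=30) → cum 130
  mile 19 (Elwood, w=90) → cum 220  ≥ 145.5 → median here
  mile 21 (Brookfield, w=11) → cum 231
  mile 72 (Denby, w=60) → cum 291
Optimal location: mile 19.

x = 19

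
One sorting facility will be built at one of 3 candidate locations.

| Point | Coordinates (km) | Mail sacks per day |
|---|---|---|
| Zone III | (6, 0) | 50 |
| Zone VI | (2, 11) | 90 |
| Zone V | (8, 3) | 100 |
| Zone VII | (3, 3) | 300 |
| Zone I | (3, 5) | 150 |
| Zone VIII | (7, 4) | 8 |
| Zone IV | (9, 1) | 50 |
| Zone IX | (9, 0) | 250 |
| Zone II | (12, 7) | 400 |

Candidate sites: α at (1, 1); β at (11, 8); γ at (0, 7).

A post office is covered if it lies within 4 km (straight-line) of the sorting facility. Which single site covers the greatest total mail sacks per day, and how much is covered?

Coverage radius r = 4 km; a point is covered iff (Δx)²+(Δy)² ≤ 4² = 16.
  α (1, 1): covers {Zone VII} → 300
  β (11, 8): covers {Zone II} → 400
  γ (0, 7): covers {Zone I} → 150
Maximum coverage at β: 400 mail sacks per day.

β, covering 400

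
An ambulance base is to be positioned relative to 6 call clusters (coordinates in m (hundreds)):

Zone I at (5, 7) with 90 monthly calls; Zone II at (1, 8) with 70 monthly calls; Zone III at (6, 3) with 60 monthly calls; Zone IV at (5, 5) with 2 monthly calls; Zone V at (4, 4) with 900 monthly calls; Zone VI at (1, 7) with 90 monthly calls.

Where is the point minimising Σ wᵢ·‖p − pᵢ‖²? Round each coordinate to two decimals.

The minimiser of Σwᵢ‖p−pᵢ‖² is the weighted centroid p* = (Σwᵢpᵢ)/(Σwᵢ).
Σwᵢ = 1212.
Σwᵢxᵢ = 90·5 + 70·1 + 60·6 + 2·5 + 900·4 + 90·1 = 4580.
Σwᵢyᵢ = 90·7 + 70·8 + 60·3 + 2·5 + 900·4 + 90·7 = 5610.
x* = 4580/1212 = 3.78, y* = 5610/1212 = 4.63.

(3.78, 4.63)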